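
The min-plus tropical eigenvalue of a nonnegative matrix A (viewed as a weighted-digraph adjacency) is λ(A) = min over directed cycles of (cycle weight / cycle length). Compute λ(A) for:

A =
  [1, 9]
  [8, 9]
λ(A) = 1

Enumerate directed cycles and compute their means (weight / length). Sample:
  cycle 0 → 0: weight = 1, length = 1, mean = 1/1 ≈ 1.000
  cycle 1 → 1: weight = 9, length = 1, mean = 9/1 ≈ 9.000
  cycle 0 → 1 → 0: weight = 17, length = 2, mean = 17/2 ≈ 8.500
  cycle 1 → 0 → 1: weight = 17, length = 2, mean = 17/2 ≈ 8.500
Minimum mean = 1.000, attained e.g. along the cycle 0 → 0 with weight 1 and length 1. So λ(A) = 1/1 = 1.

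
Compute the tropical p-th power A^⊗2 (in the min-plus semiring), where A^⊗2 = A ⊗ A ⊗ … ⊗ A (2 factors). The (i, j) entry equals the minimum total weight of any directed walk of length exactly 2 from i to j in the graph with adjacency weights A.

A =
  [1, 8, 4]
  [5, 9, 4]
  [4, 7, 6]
A^⊗2 =
  [2, 9, 5]
  [6, 11, 9]
  [5, 12, 8]

Each entry (A^⊗2)_ij equals the minimum over all length-2 walks i = v_0 → v_1 → … → v_2 = j of Σ_t A[v_t][v_{t+1}]. For example, for (i, j) = (0, 2) we minimise over 3 possible intermediate vertex sequences; the minimum is 5, attained along the walk 0 → 0 → 2.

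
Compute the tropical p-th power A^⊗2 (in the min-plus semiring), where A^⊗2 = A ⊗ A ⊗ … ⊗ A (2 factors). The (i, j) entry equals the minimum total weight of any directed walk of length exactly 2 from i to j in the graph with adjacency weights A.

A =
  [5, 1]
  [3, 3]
A^⊗2 =
  [4, 4]
  [6, 4]

Each entry (A^⊗2)_ij equals the minimum over all length-2 walks i = v_0 → v_1 → … → v_2 = j of Σ_t A[v_t][v_{t+1}]. For example, for (i, j) = (0, 1) we minimise over 2 possible intermediate vertex sequences; the minimum is 4, attained along the walk 0 → 1 → 1.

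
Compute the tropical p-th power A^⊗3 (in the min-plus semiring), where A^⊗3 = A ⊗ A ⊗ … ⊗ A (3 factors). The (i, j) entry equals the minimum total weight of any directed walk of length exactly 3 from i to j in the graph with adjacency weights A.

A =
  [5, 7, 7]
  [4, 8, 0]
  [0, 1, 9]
A^⊗3 =
  [7, 8, 8]
  [5, 7, 1]
  [1, 2, 7]

Each entry (A^⊗3)_ij equals the minimum over all length-3 walks i = v_0 → v_1 → … → v_3 = j of Σ_t A[v_t][v_{t+1}]. For example, for (i, j) = (0, 2) we minimise over 9 possible intermediate vertex sequences; the minimum is 8, attained along the walk 0 → 2 → 1 → 2.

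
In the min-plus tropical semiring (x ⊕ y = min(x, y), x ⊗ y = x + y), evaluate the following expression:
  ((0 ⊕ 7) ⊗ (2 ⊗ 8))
((0 ⊕ 7) ⊗ (2 ⊗ 8)) = 10

Expand innermost to outermost. Recall ⊕ takes the minimum of its arguments and ⊗ takes their sum. Working out the expression ((0 ⊕ 7) ⊗ (2 ⊗ 8)) gives 10.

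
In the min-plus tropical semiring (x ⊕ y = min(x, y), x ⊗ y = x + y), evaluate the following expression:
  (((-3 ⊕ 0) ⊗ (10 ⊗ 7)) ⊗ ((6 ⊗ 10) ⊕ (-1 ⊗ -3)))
(((-3 ⊕ 0) ⊗ (10 ⊗ 7)) ⊗ ((6 ⊗ 10) ⊕ (-1 ⊗ -3))) = 10

Expand innermost to outermost. Recall ⊕ takes the minimum of its arguments and ⊗ takes their sum. Working out the expression (((-3 ⊕ 0) ⊗ (10 ⊗ 7)) ⊗ ((6 ⊗ 10) ⊕ (-1 ⊗ -3))) gives 10.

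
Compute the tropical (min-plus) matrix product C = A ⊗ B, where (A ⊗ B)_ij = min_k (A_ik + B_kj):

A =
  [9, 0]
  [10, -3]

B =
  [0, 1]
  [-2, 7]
A ⊗ B =
  [-2, 7]
  [-5, 4]

Apply the min-plus product entry-by-entry:
  C[0][0] = min over k of (A[0][0] + B[0][0] = 9 + 0 = 9, A[0][1] + B[1][0] = 0 + -2 = -2) = -2 (attained at k = 1)
  C[0][1] = min over k of (A[0][0] + B[0][1] = 9 + 1 = 10, A[0][1] + B[1][1] = 0 + 7 = 7) = 7 (attained at k = 1)
  C[1][0] = min over k of (A[1][0] + B[0][0] = 10 + 0 = 10, A[1][1] + B[1][0] = -3 + -2 = -5) = -5 (attained at k = 1)
  C[1][1] = min over k of (A[1][0] + B[0][1] = 10 + 1 = 11, A[1][1] + B[1][1] = -3 + 7 = 4) = 4 (attained at k = 1)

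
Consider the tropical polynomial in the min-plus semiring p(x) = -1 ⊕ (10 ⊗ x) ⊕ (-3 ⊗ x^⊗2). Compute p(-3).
p(-3) = -9

A tropical monomial a ⊗ x^⊗i evaluates to a + i · x. Evaluating each term at x = -3:
  Term 0 contributes -1 + 0 · -3 = -1
  Term 1 contributes 10 + 1 · -3 = 7
  Term 2 contributes -3 + 2 · -3 = -9
p(-3) = ⊕ of these = min[-1, 7, -9] = -9.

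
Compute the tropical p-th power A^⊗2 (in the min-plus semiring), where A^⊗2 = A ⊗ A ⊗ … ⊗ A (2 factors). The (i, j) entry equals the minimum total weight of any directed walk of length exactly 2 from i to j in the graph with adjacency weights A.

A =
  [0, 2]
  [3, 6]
A^⊗2 =
  [0, 2]
  [3, 5]

Each entry (A^⊗2)_ij equals the minimum over all length-2 walks i = v_0 → v_1 → … → v_2 = j of Σ_t A[v_t][v_{t+1}]. For example, for (i, j) = (0, 1) we minimise over 2 possible intermediate vertex sequences; the minimum is 2, attained along the walk 0 → 0 → 1.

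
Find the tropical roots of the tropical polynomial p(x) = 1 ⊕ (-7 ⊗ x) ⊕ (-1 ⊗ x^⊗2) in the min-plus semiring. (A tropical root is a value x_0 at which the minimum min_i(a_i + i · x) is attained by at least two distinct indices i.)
Roots: {-6, 8}

Each tropical root is a break point of the lower envelope of the lines y = a_i + i · x (there are 3 lines, with slopes 0, 1, ..., 2). Only the lines that attain the minimum somewhere contribute to roots; other lines are dominated. Here the surviving (envelope) indices are i = 2, i = 1, i = 0.
Intersections between consecutive envelope lines give the roots: for adjacent envelope indices i < j the intersection is x = (a_i − a_j) / (j − i). Reading off the sorted break points: {-6, 8}.
Verification: at each break x_0, at least two indices attain the minimum of min_i(a_i + i · x_0).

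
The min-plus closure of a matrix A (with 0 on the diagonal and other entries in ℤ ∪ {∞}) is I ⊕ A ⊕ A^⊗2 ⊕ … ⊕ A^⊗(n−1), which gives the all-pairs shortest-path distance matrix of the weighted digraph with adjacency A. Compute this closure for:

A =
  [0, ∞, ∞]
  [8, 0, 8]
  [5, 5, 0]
Closure =
  [0, ∞, ∞]
  [8, 0, 8]
  [5, 5, 0]

This is the Floyd-Warshall all-pairs shortest-path computation. For each intermediate vertex k = 0, 1, …, 2, update dist[i][j] ← min(dist[i][j], dist[i][k] + dist[k][j]). The final matrix gives, for each (i, j), the minimum total weight of any directed path from i to j (possibly empty when i = j).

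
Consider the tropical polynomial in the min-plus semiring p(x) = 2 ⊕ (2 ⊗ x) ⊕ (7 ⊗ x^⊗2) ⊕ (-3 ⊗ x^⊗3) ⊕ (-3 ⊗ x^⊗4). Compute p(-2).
p(-2) = -11

A tropical monomial a ⊗ x^⊗i evaluates to a + i · x. Evaluating each term at x = -2:
  Term 0 contributes 2 + 0 · -2 = 2
  Term 1 contributes 2 + 1 · -2 = 0
  Term 2 contributes 7 + 2 · -2 = 3
  Term 3 contributes -3 + 3 · -2 = -9
  Term 4 contributes -3 + 4 · -2 = -11
p(-2) = ⊕ of these = min[2, 0, 3, -9, -11] = -11.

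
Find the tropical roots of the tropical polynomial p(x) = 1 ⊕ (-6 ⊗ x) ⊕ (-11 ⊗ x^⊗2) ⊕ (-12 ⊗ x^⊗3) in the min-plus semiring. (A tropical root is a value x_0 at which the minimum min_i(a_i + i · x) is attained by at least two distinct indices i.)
Roots: {1, 5, 7}

Each tropical root is a break point of the lower envelope of the lines y = a_i + i · x (there are 4 lines, with slopes 0, 1, ..., 3). Only the lines that attain the minimum somewhere contribute to roots; other lines are dominated. Here the surviving (envelope) indices are i = 3, i = 2, i = 1, i = 0.
Intersections between consecutive envelope lines give the roots: for adjacent envelope indices i < j the intersection is x = (a_i − a_j) / (j − i). Reading off the sorted break points: {1, 5, 7}.
Verification: at each break x_0, at least two indices attain the minimum of min_i(a_i + i · x_0).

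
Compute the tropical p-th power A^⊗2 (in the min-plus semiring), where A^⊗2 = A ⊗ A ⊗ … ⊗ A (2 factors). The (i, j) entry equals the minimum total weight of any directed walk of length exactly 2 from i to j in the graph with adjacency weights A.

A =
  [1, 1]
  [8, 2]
A^⊗2 =
  [2, 2]
  [9, 4]

Each entry (A^⊗2)_ij equals the minimum over all length-2 walks i = v_0 → v_1 → … → v_2 = j of Σ_t A[v_t][v_{t+1}]. For example, for (i, j) = (0, 1) we minimise over 2 possible intermediate vertex sequences; the minimum is 2, attained along the walk 0 → 0 → 1.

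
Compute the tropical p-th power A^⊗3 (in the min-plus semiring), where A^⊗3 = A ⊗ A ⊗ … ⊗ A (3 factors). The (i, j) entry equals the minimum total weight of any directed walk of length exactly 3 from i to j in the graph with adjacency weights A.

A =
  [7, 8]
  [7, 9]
A^⊗3 =
  [21, 22]
  [21, 22]

Each entry (A^⊗3)_ij equals the minimum over all length-3 walks i = v_0 → v_1 → … → v_3 = j of Σ_t A[v_t][v_{t+1}]. For example, for (i, j) = (0, 1) we minimise over 4 possible intermediate vertex sequences; the minimum is 22, attained along the walk 0 → 0 → 0 → 1.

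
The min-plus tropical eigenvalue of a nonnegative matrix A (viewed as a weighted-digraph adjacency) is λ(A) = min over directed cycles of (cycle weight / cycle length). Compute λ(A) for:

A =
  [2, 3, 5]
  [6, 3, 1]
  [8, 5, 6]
λ(A) = 2

Enumerate directed cycles and compute their means (weight / length). Sample:
  cycle 0 → 0: weight = 2, length = 1, mean = 2/1 ≈ 2.000
  cycle 1 → 1: weight = 3, length = 1, mean = 3/1 ≈ 3.000
  cycle 2 → 2: weight = 6, length = 1, mean = 6/1 ≈ 6.000
  cycle 0 → 1 → 0: weight = 9, length = 2, mean = 9/2 ≈ 4.500
  cycle 0 → 2 → 0: weight = 13, length = 2, mean = 13/2 ≈ 6.500
  cycle 1 → 0 → 1: weight = 9, length = 2, mean = 9/2 ≈ 4.500
Minimum mean = 2.000, attained e.g. along the cycle 0 → 0 with weight 2 and length 1. So λ(A) = 2/1 = 2.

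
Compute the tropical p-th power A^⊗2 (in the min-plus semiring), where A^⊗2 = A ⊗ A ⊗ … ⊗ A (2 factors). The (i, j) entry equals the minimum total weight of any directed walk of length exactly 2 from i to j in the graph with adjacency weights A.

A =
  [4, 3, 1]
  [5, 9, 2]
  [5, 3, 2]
A^⊗2 =
  [6, 4, 3]
  [7, 5, 4]
  [7, 5, 4]

Each entry (A^⊗2)_ij equals the minimum over all length-2 walks i = v_0 → v_1 → … → v_2 = j of Σ_t A[v_t][v_{t+1}]. For example, for (i, j) = (0, 2) we minimise over 3 possible intermediate vertex sequences; the minimum is 3, attained along the walk 0 → 2 → 2.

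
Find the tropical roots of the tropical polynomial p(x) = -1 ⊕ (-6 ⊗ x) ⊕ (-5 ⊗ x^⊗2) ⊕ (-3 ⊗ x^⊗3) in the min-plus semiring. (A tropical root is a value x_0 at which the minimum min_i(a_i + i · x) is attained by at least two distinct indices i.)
Roots: {-2, -1, 5}

Each tropical root is a break point of the lower envelope of the lines y = a_i + i · x (there are 4 lines, with slopes 0, 1, ..., 3). Only the lines that attain the minimum somewhere contribute to roots; other lines are dominated. Here the surviving (envelope) indices are i = 3, i = 2, i = 1, i = 0.
Intersections between consecutive envelope lines give the roots: for adjacent envelope indices i < j the intersection is x = (a_i − a_j) / (j − i). Reading off the sorted break points: {-2, -1, 5}.
Verification: at each break x_0, at least two indices attain the minimum of min_i(a_i + i · x_0).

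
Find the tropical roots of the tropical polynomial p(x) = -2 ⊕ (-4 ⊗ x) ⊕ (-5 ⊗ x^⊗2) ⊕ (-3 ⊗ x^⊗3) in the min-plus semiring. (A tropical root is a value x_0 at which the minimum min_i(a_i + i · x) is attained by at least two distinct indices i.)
Roots: {-2, 1, 2}

Each tropical root is a break point of the lower envelope of the lines y = a_i + i · x (there are 4 lines, with slopes 0, 1, ..., 3). Only the lines that attain the minimum somewhere contribute to roots; other lines are dominated. Here the surviving (envelope) indices are i = 3, i = 2, i = 1, i = 0.
Intersections between consecutive envelope lines give the roots: for adjacent envelope indices i < j the intersection is x = (a_i − a_j) / (j − i). Reading off the sorted break points: {-2, 1, 2}.
Verification: at each break x_0, at least two indices attain the minimum of min_i(a_i + i · x_0).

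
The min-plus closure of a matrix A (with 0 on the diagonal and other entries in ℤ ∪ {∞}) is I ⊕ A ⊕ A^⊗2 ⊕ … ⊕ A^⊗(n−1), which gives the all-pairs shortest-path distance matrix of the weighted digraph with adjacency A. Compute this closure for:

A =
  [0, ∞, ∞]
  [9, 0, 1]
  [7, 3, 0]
Closure =
  [0, ∞, ∞]
  [8, 0, 1]
  [7, 3, 0]

This is the Floyd-Warshall all-pairs shortest-path computation. For each intermediate vertex k = 0, 1, …, 2, update dist[i][j] ← min(dist[i][j], dist[i][k] + dist[k][j]). The final matrix gives, for each (i, j), the minimum total weight of any directed path from i to j (possibly empty when i = j).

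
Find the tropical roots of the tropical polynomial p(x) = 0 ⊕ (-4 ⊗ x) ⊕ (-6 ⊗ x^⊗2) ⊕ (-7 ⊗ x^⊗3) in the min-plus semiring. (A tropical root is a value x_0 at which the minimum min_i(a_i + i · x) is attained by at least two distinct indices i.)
Roots: {1, 2, 4}

Each tropical root is a break point of the lower envelope of the lines y = a_i + i · x (there are 4 lines, with slopes 0, 1, ..., 3). Only the lines that attain the minimum somewhere contribute to roots; other lines are dominated. Here the surviving (envelope) indices are i = 3, i = 2, i = 1, i = 0.
Intersections between consecutive envelope lines give the roots: for adjacent envelope indices i < j the intersection is x = (a_i − a_j) / (j − i). Reading off the sorted break points: {1, 2, 4}.
Verification: at each break x_0, at least two indices attain the minimum of min_i(a_i + i · x_0).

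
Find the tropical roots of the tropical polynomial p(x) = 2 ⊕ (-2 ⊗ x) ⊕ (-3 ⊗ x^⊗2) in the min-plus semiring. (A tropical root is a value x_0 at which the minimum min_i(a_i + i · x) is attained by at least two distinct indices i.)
Roots: {1, 4}

Each tropical root is a break point of the lower envelope of the lines y = a_i + i · x (there are 3 lines, with slopes 0, 1, ..., 2). Only the lines that attain the minimum somewhere contribute to roots; other lines are dominated. Here the surviving (envelope) indices are i = 2, i = 1, i = 0.
Intersections between consecutive envelope lines give the roots: for adjacent envelope indices i < j the intersection is x = (a_i − a_j) / (j − i). Reading off the sorted break points: {1, 4}.
Verification: at each break x_0, at least two indices attain the minimum of min_i(a_i + i · x_0).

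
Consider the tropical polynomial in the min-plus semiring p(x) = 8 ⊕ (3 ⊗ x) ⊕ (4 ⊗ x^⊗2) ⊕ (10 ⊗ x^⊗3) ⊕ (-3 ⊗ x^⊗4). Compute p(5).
p(5) = 8

A tropical monomial a ⊗ x^⊗i evaluates to a + i · x. Evaluating each term at x = 5:
  Term 0 contributes 8 + 0 · 5 = 8
  Term 1 contributes 3 + 1 · 5 = 8
  Term 2 contributes 4 + 2 · 5 = 14
  Term 3 contributes 10 + 3 · 5 = 25
  Term 4 contributes -3 + 4 · 5 = 17
p(5) = ⊕ of these = min[8, 8, 14, 25, 17] = 8.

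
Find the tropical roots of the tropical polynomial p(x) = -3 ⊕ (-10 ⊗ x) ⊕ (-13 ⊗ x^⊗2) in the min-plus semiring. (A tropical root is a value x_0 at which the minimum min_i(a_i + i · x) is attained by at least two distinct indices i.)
Roots: {3, 7}

Each tropical root is a break point of the lower envelope of the lines y = a_i + i · x (there are 3 lines, with slopes 0, 1, ..., 2). Only the lines that attain the minimum somewhere contribute to roots; other lines are dominated. Here the surviving (envelope) indices are i = 2, i = 1, i = 0.
Intersections between consecutive envelope lines give the roots: for adjacent envelope indices i < j the intersection is x = (a_i − a_j) / (j − i). Reading off the sorted break points: {3, 7}.
Verification: at each break x_0, at least two indices attain the minimum of min_i(a_i + i · x_0).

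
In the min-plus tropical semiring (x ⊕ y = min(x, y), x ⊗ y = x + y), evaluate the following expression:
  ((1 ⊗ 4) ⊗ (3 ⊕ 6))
((1 ⊗ 4) ⊗ (3 ⊕ 6)) = 8

Expand innermost to outermost. Recall ⊕ takes the minimum of its arguments and ⊗ takes their sum. Working out the expression ((1 ⊗ 4) ⊗ (3 ⊕ 6)) gives 8.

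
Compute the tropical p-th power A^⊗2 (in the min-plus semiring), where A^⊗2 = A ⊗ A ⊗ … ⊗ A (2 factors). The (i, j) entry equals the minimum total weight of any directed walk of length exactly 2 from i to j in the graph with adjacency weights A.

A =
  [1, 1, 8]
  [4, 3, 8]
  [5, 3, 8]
A^⊗2 =
  [2, 2, 9]
  [5, 5, 11]
  [6, 6, 11]

Each entry (A^⊗2)_ij equals the minimum over all length-2 walks i = v_0 → v_1 → … → v_2 = j of Σ_t A[v_t][v_{t+1}]. For example, for (i, j) = (0, 2) we minimise over 3 possible intermediate vertex sequences; the minimum is 9, attained along the walk 0 → 0 → 2.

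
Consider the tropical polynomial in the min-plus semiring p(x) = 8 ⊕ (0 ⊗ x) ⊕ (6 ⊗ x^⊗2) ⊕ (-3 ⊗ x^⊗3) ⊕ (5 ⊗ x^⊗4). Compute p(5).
p(5) = 5

A tropical monomial a ⊗ x^⊗i evaluates to a + i · x. Evaluating each term at x = 5:
  Term 0 contributes 8 + 0 · 5 = 8
  Term 1 contributes 0 + 1 · 5 = 5
  Term 2 contributes 6 + 2 · 5 = 16
  Term 3 contributes -3 + 3 · 5 = 12
  Term 4 contributes 5 + 4 · 5 = 25
p(5) = ⊕ of these = min[8, 5, 16, 12, 25] = 5.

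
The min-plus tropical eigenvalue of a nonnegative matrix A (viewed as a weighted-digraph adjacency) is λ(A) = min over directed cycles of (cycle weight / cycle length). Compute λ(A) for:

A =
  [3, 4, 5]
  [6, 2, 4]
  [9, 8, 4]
λ(A) = 2

Enumerate directed cycles and compute their means (weight / length). Sample:
  cycle 0 → 0: weight = 3, length = 1, mean = 3/1 ≈ 3.000
  cycle 1 → 1: weight = 2, length = 1, mean = 2/1 ≈ 2.000
  cycle 2 → 2: weight = 4, length = 1, mean = 4/1 ≈ 4.000
  cycle 0 → 1 → 0: weight = 10, length = 2, mean = 10/2 ≈ 5.000
  cycle 0 → 2 → 0: weight = 14, length = 2, mean = 14/2 ≈ 7.000
  cycle 1 → 0 → 1: weight = 10, length = 2, mean = 10/2 ≈ 5.000
Minimum mean = 2.000, attained e.g. along the cycle 1 → 1 with weight 2 and length 1. So λ(A) = 2/1 = 2.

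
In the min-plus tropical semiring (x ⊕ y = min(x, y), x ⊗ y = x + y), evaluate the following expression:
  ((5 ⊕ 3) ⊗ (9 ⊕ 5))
((5 ⊕ 3) ⊗ (9 ⊕ 5)) = 8

Expand innermost to outermost. Recall ⊕ takes the minimum of its arguments and ⊗ takes their sum. Working out the expression ((5 ⊕ 3) ⊗ (9 ⊕ 5)) gives 8.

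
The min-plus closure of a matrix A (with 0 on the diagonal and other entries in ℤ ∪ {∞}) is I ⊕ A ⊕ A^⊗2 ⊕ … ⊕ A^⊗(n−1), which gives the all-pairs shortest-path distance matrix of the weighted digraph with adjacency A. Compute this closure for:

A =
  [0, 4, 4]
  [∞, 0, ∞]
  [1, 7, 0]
Closure =
  [0, 4, 4]
  [∞, 0, ∞]
  [1, 5, 0]

This is the Floyd-Warshall all-pairs shortest-path computation. For each intermediate vertex k = 0, 1, …, 2, update dist[i][j] ← min(dist[i][j], dist[i][k] + dist[k][j]). The final matrix gives, for each (i, j), the minimum total weight of any directed path from i to j (possibly empty when i = j).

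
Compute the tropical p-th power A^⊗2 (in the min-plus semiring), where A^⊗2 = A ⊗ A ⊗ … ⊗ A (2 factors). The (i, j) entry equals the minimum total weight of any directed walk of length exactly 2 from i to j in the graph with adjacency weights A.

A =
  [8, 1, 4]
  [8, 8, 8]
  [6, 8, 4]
A^⊗2 =
  [9, 9, 8]
  [14, 9, 12]
  [10, 7, 8]

Each entry (A^⊗2)_ij equals the minimum over all length-2 walks i = v_0 → v_1 → … → v_2 = j of Σ_t A[v_t][v_{t+1}]. For example, for (i, j) = (0, 2) we minimise over 3 possible intermediate vertex sequences; the minimum is 8, attained along the walk 0 → 2 → 2.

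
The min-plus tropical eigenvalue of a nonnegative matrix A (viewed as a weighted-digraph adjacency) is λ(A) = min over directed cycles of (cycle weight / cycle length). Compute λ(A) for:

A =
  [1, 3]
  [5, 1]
λ(A) = 1

Enumerate directed cycles and compute their means (weight / length). Sample:
  cycle 0 → 0: weight = 1, length = 1, mean = 1/1 ≈ 1.000
  cycle 1 → 1: weight = 1, length = 1, mean = 1/1 ≈ 1.000
  cycle 0 → 1 → 0: weight = 8, length = 2, mean = 8/2 ≈ 4.000
  cycle 1 → 0 → 1: weight = 8, length = 2, mean = 8/2 ≈ 4.000
Minimum mean = 1.000, attained e.g. along the cycle 0 → 0 with weight 1 and length 1. So λ(A) = 1/1 = 1.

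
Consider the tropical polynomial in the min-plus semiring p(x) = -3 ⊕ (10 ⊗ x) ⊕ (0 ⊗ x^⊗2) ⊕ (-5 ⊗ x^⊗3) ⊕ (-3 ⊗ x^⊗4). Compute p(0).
p(0) = -5

A tropical monomial a ⊗ x^⊗i evaluates to a + i · x. Evaluating each term at x = 0:
  Term 0 contributes -3 + 0 · 0 = -3
  Term 1 contributes 10 + 1 · 0 = 10
  Term 2 contributes 0 + 2 · 0 = 0
  Term 3 contributes -5 + 3 · 0 = -5
  Term 4 contributes -3 + 4 · 0 = -3
p(0) = ⊕ of these = min[-3, 10, 0, -5, -3] = -5.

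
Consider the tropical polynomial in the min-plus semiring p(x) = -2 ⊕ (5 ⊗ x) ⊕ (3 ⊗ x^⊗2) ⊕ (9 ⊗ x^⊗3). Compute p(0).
p(0) = -2

A tropical monomial a ⊗ x^⊗i evaluates to a + i · x. Evaluating each term at x = 0:
  Term 0 contributes -2 + 0 · 0 = -2
  Term 1 contributes 5 + 1 · 0 = 5
  Term 2 contributes 3 + 2 · 0 = 3
  Term 3 contributes 9 + 3 · 0 = 9
p(0) = ⊕ of these = min[-2, 5, 3, 9] = -2.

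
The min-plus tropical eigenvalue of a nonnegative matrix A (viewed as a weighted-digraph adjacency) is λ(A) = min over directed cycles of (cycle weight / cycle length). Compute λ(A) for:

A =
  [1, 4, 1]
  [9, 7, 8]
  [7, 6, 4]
λ(A) = 1

Enumerate directed cycles and compute their means (weight / length). Sample:
  cycle 0 → 0: weight = 1, length = 1, mean = 1/1 ≈ 1.000
  cycle 1 → 1: weight = 7, length = 1, mean = 7/1 ≈ 7.000
  cycle 2 → 2: weight = 4, length = 1, mean = 4/1 ≈ 4.000
  cycle 0 → 1 → 0: weight = 13, length = 2, mean = 13/2 ≈ 6.500
  cycle 0 → 2 → 0: weight = 8, length = 2, mean = 8/2 ≈ 4.000
  cycle 1 → 0 → 1: weight = 13, length = 2, mean = 13/2 ≈ 6.500
Minimum mean = 1.000, attained e.g. along the cycle 0 → 0 with weight 1 and length 1. So λ(A) = 1/1 = 1.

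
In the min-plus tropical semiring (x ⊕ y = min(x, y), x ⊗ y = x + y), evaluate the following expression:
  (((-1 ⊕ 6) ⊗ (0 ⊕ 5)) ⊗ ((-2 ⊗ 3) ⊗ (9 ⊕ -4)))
(((-1 ⊕ 6) ⊗ (0 ⊕ 5)) ⊗ ((-2 ⊗ 3) ⊗ (9 ⊕ -4))) = -4

Expand innermost to outermost. Recall ⊕ takes the minimum of its arguments and ⊗ takes their sum. Working out the expression (((-1 ⊕ 6) ⊗ (0 ⊕ 5)) ⊗ ((-2 ⊗ 3) ⊗ (9 ⊕ -4))) gives -4.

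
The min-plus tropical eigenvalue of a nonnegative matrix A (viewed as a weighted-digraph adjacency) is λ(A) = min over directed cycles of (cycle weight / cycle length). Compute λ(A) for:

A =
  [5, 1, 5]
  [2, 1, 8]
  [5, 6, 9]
λ(A) = 1

Enumerate directed cycles and compute their means (weight / length). Sample:
  cycle 0 → 0: weight = 5, length = 1, mean = 5/1 ≈ 5.000
  cycle 1 → 1: weight = 1, length = 1, mean = 1/1 ≈ 1.000
  cycle 2 → 2: weight = 9, length = 1, mean = 9/1 ≈ 9.000
  cycle 0 → 1 → 0: weight = 3, length = 2, mean = 3/2 ≈ 1.500
  cycle 0 → 2 → 0: weight = 10, length = 2, mean = 10/2 ≈ 5.000
  cycle 1 → 0 → 1: weight = 3, length = 2, mean = 3/2 ≈ 1.500
Minimum mean = 1.000, attained e.g. along the cycle 1 → 1 with weight 1 and length 1. So λ(A) = 1/1 = 1.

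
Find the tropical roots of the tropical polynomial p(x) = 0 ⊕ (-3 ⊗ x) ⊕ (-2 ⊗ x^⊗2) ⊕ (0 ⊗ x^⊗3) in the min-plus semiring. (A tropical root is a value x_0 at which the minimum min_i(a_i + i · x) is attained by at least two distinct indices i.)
Roots: {-2, -1, 3}

Each tropical root is a break point of the lower envelope of the lines y = a_i + i · x (there are 4 lines, with slopes 0, 1, ..., 3). Only the lines that attain the minimum somewhere contribute to roots; other lines are dominated. Here the surviving (envelope) indices are i = 3, i = 2, i = 1, i = 0.
Intersections between consecutive envelope lines give the roots: for adjacent envelope indices i < j the intersection is x = (a_i − a_j) / (j − i). Reading off the sorted break points: {-2, -1, 3}.
Verification: at each break x_0, at least two indices attain the minimum of min_i(a_i + i · x_0).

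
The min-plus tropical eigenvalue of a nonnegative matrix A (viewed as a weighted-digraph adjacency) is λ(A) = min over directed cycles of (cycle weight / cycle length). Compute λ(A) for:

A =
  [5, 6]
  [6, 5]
λ(A) = 5

Enumerate directed cycles and compute their means (weight / length). Sample:
  cycle 0 → 0: weight = 5, length = 1, mean = 5/1 ≈ 5.000
  cycle 1 → 1: weight = 5, length = 1, mean = 5/1 ≈ 5.000
  cycle 0 → 1 → 0: weight = 12, length = 2, mean = 12/2 ≈ 6.000
  cycle 1 → 0 → 1: weight = 12, length = 2, mean = 12/2 ≈ 6.000
Minimum mean = 5.000, attained e.g. along the cycle 0 → 0 with weight 5 and length 1. So λ(A) = 5/1 = 5.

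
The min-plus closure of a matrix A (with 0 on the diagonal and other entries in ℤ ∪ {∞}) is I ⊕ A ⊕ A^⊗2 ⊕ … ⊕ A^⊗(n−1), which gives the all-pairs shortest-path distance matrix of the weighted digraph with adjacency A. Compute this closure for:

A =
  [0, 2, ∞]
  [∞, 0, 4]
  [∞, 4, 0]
Closure =
  [0, 2, 6]
  [∞, 0, 4]
  [∞, 4, 0]

This is the Floyd-Warshall all-pairs shortest-path computation. For each intermediate vertex k = 0, 1, …, 2, update dist[i][j] ← min(dist[i][j], dist[i][k] + dist[k][j]). The final matrix gives, for each (i, j), the minimum total weight of any directed path from i to j (possibly empty when i = j).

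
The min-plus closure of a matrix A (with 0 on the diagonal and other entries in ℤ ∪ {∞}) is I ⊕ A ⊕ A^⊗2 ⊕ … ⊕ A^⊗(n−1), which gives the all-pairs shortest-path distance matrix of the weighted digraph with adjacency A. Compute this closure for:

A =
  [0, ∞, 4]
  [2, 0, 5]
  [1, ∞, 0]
Closure =
  [0, ∞, 4]
  [2, 0, 5]
  [1, ∞, 0]

This is the Floyd-Warshall all-pairs shortest-path computation. For each intermediate vertex k = 0, 1, …, 2, update dist[i][j] ← min(dist[i][j], dist[i][k] + dist[k][j]). The final matrix gives, for each (i, j), the minimum total weight of any directed path from i to j (possibly empty when i = j).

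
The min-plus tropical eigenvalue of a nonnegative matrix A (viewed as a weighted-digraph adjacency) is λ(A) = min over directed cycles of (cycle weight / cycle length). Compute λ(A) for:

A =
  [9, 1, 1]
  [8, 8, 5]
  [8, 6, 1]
λ(A) = 1

Enumerate directed cycles and compute their means (weight / length). Sample:
  cycle 0 → 0: weight = 9, length = 1, mean = 9/1 ≈ 9.000
  cycle 1 → 1: weight = 8, length = 1, mean = 8/1 ≈ 8.000
  cycle 2 → 2: weight = 1, length = 1, mean = 1/1 ≈ 1.000
  cycle 0 → 1 → 0: weight = 9, length = 2, mean = 9/2 ≈ 4.500
  cycle 0 → 2 → 0: weight = 9, length = 2, mean = 9/2 ≈ 4.500
  cycle 1 → 0 → 1: weight = 9, length = 2, mean = 9/2 ≈ 4.500
Minimum mean = 1.000, attained e.g. along the cycle 2 → 2 with weight 1 and length 1. So λ(A) = 1/1 = 1.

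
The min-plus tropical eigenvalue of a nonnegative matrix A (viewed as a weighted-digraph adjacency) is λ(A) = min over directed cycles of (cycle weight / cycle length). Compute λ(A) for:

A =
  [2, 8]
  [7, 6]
λ(A) = 2

Enumerate directed cycles and compute their means (weight / length). Sample:
  cycle 0 → 0: weight = 2, length = 1, mean = 2/1 ≈ 2.000
  cycle 1 → 1: weight = 6, length = 1, mean = 6/1 ≈ 6.000
  cycle 0 → 1 → 0: weight = 15, length = 2, mean = 15/2 ≈ 7.500
  cycle 1 → 0 → 1: weight = 15, length = 2, mean = 15/2 ≈ 7.500
Minimum mean = 2.000, attained e.g. along the cycle 0 → 0 with weight 2 and length 1. So λ(A) = 2/1 = 2.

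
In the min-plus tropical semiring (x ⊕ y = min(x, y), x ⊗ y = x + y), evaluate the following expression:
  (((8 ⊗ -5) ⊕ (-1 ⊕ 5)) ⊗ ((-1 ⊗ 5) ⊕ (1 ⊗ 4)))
(((8 ⊗ -5) ⊕ (-1 ⊕ 5)) ⊗ ((-1 ⊗ 5) ⊕ (1 ⊗ 4))) = 3

Expand innermost to outermost. Recall ⊕ takes the minimum of its arguments and ⊗ takes their sum. Working out the expression (((8 ⊗ -5) ⊕ (-1 ⊕ 5)) ⊗ ((-1 ⊗ 5) ⊕ (1 ⊗ 4))) gives 3.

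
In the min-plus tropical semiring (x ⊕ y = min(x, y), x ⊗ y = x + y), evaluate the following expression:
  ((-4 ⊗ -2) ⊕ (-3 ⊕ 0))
((-4 ⊗ -2) ⊕ (-3 ⊕ 0)) = -6

Expand innermost to outermost. Recall ⊕ takes the minimum of its arguments and ⊗ takes their sum. Working out the expression ((-4 ⊗ -2) ⊕ (-3 ⊕ 0)) gives -6.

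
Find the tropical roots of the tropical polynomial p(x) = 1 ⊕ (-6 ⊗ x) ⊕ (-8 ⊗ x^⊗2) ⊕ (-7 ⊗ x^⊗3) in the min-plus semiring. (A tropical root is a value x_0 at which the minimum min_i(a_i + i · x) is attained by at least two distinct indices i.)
Roots: {-1, 2, 7}

Each tropical root is a break point of the lower envelope of the lines y = a_i + i · x (there are 4 lines, with slopes 0, 1, ..., 3). Only the lines that attain the minimum somewhere contribute to roots; other lines are dominated. Here the surviving (envelope) indices are i = 3, i = 2, i = 1, i = 0.
Intersections between consecutive envelope lines give the roots: for adjacent envelope indices i < j the intersection is x = (a_i − a_j) / (j − i). Reading off the sorted break points: {-1, 2, 7}.
Verification: at each break x_0, at least two indices attain the minimum of min_i(a_i + i · x_0).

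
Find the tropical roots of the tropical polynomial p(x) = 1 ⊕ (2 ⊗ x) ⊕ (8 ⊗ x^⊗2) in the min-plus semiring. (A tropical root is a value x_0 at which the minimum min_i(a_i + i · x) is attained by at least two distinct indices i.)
Roots: {-6, -1}

Each tropical root is a break point of the lower envelope of the lines y = a_i + i · x (there are 3 lines, with slopes 0, 1, ..., 2). Only the lines that attain the minimum somewhere contribute to roots; other lines are dominated. Here the surviving (envelope) indices are i = 2, i = 1, i = 0.
Intersections between consecutive envelope lines give the roots: for adjacent envelope indices i < j the intersection is x = (a_i − a_j) / (j − i). Reading off the sorted break points: {-6, -1}.
Verification: at each break x_0, at least two indices attain the minimum of min_i(a_i + i · x_0).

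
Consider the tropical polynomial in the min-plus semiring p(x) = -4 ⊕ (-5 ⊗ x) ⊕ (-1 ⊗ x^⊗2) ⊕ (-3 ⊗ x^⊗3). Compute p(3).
p(3) = -4

A tropical monomial a ⊗ x^⊗i evaluates to a + i · x. Evaluating each term at x = 3:
  Term 0 contributes -4 + 0 · 3 = -4
  Term 1 contributes -5 + 1 · 3 = -2
  Term 2 contributes -1 + 2 · 3 = 5
  Term 3 contributes -3 + 3 · 3 = 6
p(3) = ⊕ of these = min[-4, -2, 5, 6] = -4.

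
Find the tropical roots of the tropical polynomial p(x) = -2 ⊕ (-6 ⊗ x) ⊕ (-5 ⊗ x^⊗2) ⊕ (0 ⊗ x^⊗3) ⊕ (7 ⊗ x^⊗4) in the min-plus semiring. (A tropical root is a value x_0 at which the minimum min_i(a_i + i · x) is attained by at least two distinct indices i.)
Roots: {-7, -5, -1, 4}

Each tropical root is a break point of the lower envelope of the lines y = a_i + i · x (there are 5 lines, with slopes 0, 1, ..., 4). Only the lines that attain the minimum somewhere contribute to roots; other lines are dominated. Here the surviving (envelope) indices are i = 4, i = 3, i = 2, i = 1, i = 0.
Intersections between consecutive envelope lines give the roots: for adjacent envelope indices i < j the intersection is x = (a_i − a_j) / (j − i). Reading off the sorted break points: {-7, -5, -1, 4}.
Verification: at each break x_0, at least two indices attain the minimum of min_i(a_i + i · x_0).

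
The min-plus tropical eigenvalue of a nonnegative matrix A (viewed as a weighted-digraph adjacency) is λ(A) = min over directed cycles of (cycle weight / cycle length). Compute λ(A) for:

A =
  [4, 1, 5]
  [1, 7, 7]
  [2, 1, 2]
λ(A) = 1

Enumerate directed cycles and compute their means (weight / length). Sample:
  cycle 0 → 0: weight = 4, length = 1, mean = 4/1 ≈ 4.000
  cycle 1 → 1: weight = 7, length = 1, mean = 7/1 ≈ 7.000
  cycle 2 → 2: weight = 2, length = 1, mean = 2/1 ≈ 2.000
  cycle 0 → 1 → 0: weight = 2, length = 2, mean = 2/2 ≈ 1.000
  cycle 0 → 2 → 0: weight = 7, length = 2, mean = 7/2 ≈ 3.500
  cycle 1 → 0 → 1: weight = 2, length = 2, mean = 2/2 ≈ 1.000
Minimum mean = 1.000, attained e.g. along the cycle 0 → 1 → 0 with weight 2 and length 2. So λ(A) = 2/2 = 1.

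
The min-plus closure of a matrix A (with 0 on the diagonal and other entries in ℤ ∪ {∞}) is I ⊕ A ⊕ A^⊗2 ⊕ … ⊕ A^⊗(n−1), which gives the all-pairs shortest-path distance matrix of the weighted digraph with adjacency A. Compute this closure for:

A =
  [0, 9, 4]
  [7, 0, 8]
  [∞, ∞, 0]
Closure =
  [0, 9, 4]
  [7, 0, 8]
  [∞, ∞, 0]

This is the Floyd-Warshall all-pairs shortest-path computation. For each intermediate vertex k = 0, 1, …, 2, update dist[i][j] ← min(dist[i][j], dist[i][k] + dist[k][j]). The final matrix gives, for each (i, j), the minimum total weight of any directed path from i to j (possibly empty when i = j).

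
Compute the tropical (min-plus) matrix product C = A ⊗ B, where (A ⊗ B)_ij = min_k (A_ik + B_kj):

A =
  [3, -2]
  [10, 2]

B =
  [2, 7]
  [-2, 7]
A ⊗ B =
  [-4, 5]
  [0, 9]

Apply the min-plus product entry-by-entry:
  C[0][0] = min over k of (A[0][0] + B[0][0] = 3 + 2 = 5, A[0][1] + B[1][0] = -2 + -2 = -4) = -4 (attained at k = 1)
  C[0][1] = min over k of (A[0][0] + B[0][1] = 3 + 7 = 10, A[0][1] + B[1][1] = -2 + 7 = 5) = 5 (attained at k = 1)
  C[1][0] = min over k of (A[1][0] + B[0][0] = 10 + 2 = 12, A[1][1] + B[1][0] = 2 + -2 = 0) = 0 (attained at k = 1)
  C[1][1] = min over k of (A[1][0] + B[0][1] = 10 + 7 = 17, A[1][1] + B[1][1] = 2 + 7 = 9) = 9 (attained at k = 1)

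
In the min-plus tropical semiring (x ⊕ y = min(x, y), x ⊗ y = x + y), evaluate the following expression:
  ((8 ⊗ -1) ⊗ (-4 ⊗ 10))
((8 ⊗ -1) ⊗ (-4 ⊗ 10)) = 13

Expand innermost to outermost. Recall ⊕ takes the minimum of its arguments and ⊗ takes their sum. Working out the expression ((8 ⊗ -1) ⊗ (-4 ⊗ 10)) gives 13.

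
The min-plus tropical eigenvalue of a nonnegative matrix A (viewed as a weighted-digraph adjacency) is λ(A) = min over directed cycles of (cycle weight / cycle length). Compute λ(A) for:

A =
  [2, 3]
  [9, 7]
λ(A) = 2

Enumerate directed cycles and compute their means (weight / length). Sample:
  cycle 0 → 0: weight = 2, length = 1, mean = 2/1 ≈ 2.000
  cycle 1 → 1: weight = 7, length = 1, mean = 7/1 ≈ 7.000
  cycle 0 → 1 → 0: weight = 12, length = 2, mean = 12/2 ≈ 6.000
  cycle 1 → 0 → 1: weight = 12, length = 2, mean = 12/2 ≈ 6.000
Minimum mean = 2.000, attained e.g. along the cycle 0 → 0 with weight 2 and length 1. So λ(A) = 2/1 = 2.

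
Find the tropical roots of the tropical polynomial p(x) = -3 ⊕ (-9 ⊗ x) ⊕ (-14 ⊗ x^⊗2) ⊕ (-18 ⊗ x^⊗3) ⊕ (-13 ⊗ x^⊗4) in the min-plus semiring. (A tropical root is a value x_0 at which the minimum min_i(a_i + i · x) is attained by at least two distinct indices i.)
Roots: {-5, 4, 5, 6}

Each tropical root is a break point of the lower envelope of the lines y = a_i + i · x (there are 5 lines, with slopes 0, 1, ..., 4). Only the lines that attain the minimum somewhere contribute to roots; other lines are dominated. Here the surviving (envelope) indices are i = 4, i = 3, i = 2, i = 1, i = 0.
Intersections between consecutive envelope lines give the roots: for adjacent envelope indices i < j the intersection is x = (a_i − a_j) / (j − i). Reading off the sorted break points: {-5, 4, 5, 6}.
Verification: at each break x_0, at least two indices attain the minimum of min_i(a_i + i · x_0).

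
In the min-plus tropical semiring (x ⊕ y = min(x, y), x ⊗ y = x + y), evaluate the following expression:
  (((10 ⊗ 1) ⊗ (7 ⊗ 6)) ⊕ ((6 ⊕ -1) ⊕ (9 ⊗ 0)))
(((10 ⊗ 1) ⊗ (7 ⊗ 6)) ⊕ ((6 ⊕ -1) ⊕ (9 ⊗ 0))) = -1

Expand innermost to outermost. Recall ⊕ takes the minimum of its arguments and ⊗ takes their sum. Working out the expression (((10 ⊗ 1) ⊗ (7 ⊗ 6)) ⊕ ((6 ⊕ -1) ⊕ (9 ⊗ 0))) gives -1.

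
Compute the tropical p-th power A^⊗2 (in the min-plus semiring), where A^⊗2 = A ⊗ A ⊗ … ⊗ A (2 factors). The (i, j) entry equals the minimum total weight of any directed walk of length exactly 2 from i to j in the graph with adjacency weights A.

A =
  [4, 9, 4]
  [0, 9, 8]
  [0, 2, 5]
A^⊗2 =
  [4, 6, 8]
  [4, 9, 4]
  [2, 7, 4]

Each entry (A^⊗2)_ij equals the minimum over all length-2 walks i = v_0 → v_1 → … → v_2 = j of Σ_t A[v_t][v_{t+1}]. For example, for (i, j) = (0, 2) we minimise over 3 possible intermediate vertex sequences; the minimum is 8, attained along the walk 0 → 0 → 2.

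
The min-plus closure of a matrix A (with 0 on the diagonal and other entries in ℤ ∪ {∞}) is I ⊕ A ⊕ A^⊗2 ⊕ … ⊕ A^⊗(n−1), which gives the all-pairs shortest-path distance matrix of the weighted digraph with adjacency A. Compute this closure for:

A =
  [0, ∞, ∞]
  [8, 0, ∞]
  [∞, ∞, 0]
Closure =
  [0, ∞, ∞]
  [8, 0, ∞]
  [∞, ∞, 0]

This is the Floyd-Warshall all-pairs shortest-path computation. For each intermediate vertex k = 0, 1, …, 2, update dist[i][j] ← min(dist[i][j], dist[i][k] + dist[k][j]). The final matrix gives, for each (i, j), the minimum total weight of any directed path from i to j (possibly empty when i = j).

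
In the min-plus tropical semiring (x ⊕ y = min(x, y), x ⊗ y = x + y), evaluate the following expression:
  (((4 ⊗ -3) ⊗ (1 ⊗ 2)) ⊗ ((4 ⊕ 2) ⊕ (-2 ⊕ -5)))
(((4 ⊗ -3) ⊗ (1 ⊗ 2)) ⊗ ((4 ⊕ 2) ⊕ (-2 ⊕ -5))) = -1

Expand innermost to outermost. Recall ⊕ takes the minimum of its arguments and ⊗ takes their sum. Working out the expression (((4 ⊗ -3) ⊗ (1 ⊗ 2)) ⊗ ((4 ⊕ 2) ⊕ (-2 ⊕ -5))) gives -1.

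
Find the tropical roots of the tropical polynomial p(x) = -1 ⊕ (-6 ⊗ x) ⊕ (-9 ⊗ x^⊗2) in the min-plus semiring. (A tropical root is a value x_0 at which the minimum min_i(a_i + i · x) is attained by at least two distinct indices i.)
Roots: {3, 5}

Each tropical root is a break point of the lower envelope of the lines y = a_i + i · x (there are 3 lines, with slopes 0, 1, ..., 2). Only the lines that attain the minimum somewhere contribute to roots; other lines are dominated. Here the surviving (envelope) indices are i = 2, i = 1, i = 0.
Intersections between consecutive envelope lines give the roots: for adjacent envelope indices i < j the intersection is x = (a_i − a_j) / (j − i). Reading off the sorted break points: {3, 5}.
Verification: at each break x_0, at least two indices attain the minimum of min_i(a_i + i · x_0).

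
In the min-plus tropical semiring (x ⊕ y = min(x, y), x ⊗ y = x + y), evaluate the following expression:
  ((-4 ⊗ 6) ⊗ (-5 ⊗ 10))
((-4 ⊗ 6) ⊗ (-5 ⊗ 10)) = 7

Expand innermost to outermost. Recall ⊕ takes the minimum of its arguments and ⊗ takes their sum. Working out the expression ((-4 ⊗ 6) ⊗ (-5 ⊗ 10)) gives 7.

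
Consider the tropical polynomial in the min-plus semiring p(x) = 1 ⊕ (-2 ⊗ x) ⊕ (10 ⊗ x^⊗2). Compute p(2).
p(2) = 0

A tropical monomial a ⊗ x^⊗i evaluates to a + i · x. Evaluating each term at x = 2:
  Term 0 contributes 1 + 0 · 2 = 1
  Term 1 contributes -2 + 1 · 2 = 0
  Term 2 contributes 10 + 2 · 2 = 14
p(2) = ⊕ of these = min[1, 0, 14] = 0.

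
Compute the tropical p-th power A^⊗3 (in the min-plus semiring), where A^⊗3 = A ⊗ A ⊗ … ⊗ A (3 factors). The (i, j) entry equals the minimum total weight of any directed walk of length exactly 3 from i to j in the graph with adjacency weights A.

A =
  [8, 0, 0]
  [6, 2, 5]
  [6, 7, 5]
A^⊗3 =
  [8, 4, 6]
  [10, 6, 8]
  [12, 8, 11]

Each entry (A^⊗3)_ij equals the minimum over all length-3 walks i = v_0 → v_1 → … → v_3 = j of Σ_t A[v_t][v_{t+1}]. For example, for (i, j) = (0, 2) we minimise over 9 possible intermediate vertex sequences; the minimum is 6, attained along the walk 0 → 1 → 0 → 2.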